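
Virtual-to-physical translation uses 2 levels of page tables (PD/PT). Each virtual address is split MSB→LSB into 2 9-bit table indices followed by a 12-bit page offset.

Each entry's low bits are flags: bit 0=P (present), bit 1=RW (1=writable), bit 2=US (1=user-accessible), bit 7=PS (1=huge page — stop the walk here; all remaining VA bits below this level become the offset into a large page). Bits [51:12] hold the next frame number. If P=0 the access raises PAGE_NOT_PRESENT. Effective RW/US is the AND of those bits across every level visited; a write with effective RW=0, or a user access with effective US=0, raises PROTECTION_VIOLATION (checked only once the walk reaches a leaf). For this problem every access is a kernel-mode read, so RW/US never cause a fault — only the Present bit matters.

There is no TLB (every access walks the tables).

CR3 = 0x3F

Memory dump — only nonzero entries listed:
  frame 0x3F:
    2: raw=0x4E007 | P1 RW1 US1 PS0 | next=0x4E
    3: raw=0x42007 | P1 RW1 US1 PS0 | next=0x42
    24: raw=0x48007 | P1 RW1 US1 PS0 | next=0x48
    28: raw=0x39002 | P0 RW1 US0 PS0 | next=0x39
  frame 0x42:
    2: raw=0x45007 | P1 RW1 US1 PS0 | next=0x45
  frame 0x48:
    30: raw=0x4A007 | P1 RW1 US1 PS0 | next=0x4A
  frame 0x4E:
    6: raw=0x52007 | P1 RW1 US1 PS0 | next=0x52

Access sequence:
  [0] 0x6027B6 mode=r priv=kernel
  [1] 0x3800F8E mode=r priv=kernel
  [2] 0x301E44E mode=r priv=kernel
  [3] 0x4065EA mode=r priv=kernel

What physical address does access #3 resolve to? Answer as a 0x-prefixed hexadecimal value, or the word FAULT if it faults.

Trace:
#0 VA=0x6027B6 (r,kernel):
  lvl0: tbl 0x3F, slot 3 ⇒ 0x42007 (P1/RW1/US1/PS0)
  lvl1: tbl 0x42, slot 2 ⇒ 0x45007 (P1/RW1/US1/PS0)
  ✓ 0x457B6  — 2 lookups
#1 VA=0x3800F8E (r,kernel):
  lvl0: tbl 0x3F, slot 28 ⇒ 0x39002 (P0/RW1/US0/PS0)
  → PAGE_NOT_PRESENT  (1 entries read)
#2 VA=0x301E44E (r,kernel):
  lvl0: tbl 0x3F, slot 24 ⇒ 0x48007 (P1/RW1/US1/PS0)
  lvl1: tbl 0x48, slot 30 ⇒ 0x4A007 (P1/RW1/US1/PS0)
  ✓ 0x4A44E  — 2 lookups
#3 VA=0x4065EA (r,kernel):
  lvl0: tbl 0x3F, slot 2 ⇒ 0x4E007 (P1/RW1/US1/PS0)
  lvl1: tbl 0x4E, slot 6 ⇒ 0x52007 (P1/RW1/US1/PS0)
  ✓ 0x525EA  — 2 lookups

Access #3 PA: 0x525EA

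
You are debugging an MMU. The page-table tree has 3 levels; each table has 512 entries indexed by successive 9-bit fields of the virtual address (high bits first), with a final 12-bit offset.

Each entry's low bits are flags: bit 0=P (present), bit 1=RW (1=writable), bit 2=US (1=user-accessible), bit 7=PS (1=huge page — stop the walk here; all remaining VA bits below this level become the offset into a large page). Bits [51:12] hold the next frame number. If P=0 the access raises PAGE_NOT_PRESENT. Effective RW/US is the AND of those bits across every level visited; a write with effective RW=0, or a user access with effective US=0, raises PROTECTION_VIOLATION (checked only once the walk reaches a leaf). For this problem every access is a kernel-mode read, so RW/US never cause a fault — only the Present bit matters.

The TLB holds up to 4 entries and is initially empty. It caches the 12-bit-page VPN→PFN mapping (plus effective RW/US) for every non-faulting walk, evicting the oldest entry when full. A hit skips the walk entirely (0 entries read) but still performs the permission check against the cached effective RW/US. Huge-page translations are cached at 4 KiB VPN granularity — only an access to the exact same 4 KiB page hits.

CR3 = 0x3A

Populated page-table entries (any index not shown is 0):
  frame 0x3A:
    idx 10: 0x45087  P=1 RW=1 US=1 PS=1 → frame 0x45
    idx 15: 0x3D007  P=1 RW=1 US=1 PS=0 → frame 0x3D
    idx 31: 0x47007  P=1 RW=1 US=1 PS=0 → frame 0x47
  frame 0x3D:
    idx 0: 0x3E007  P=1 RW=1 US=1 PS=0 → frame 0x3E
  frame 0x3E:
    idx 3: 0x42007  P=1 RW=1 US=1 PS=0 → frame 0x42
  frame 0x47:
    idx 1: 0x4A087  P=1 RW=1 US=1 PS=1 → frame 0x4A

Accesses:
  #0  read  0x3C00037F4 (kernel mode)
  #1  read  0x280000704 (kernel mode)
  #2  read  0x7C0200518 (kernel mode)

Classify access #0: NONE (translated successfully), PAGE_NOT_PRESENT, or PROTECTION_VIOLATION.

Trace:
#0 VA=0x3C00037F4 (r,kernel):
  L0 @0x3A[15] → 0x3D007  P=1,RW=1,US=1,PS=0
  L1 @0x3D[0] → 0x3E007  P=1,RW=1,US=1,PS=0
  L2 @0x3E[3] → 0x42007  P=1,RW=1,US=1,PS=0
  → PA=0x427F4  (3 entries read)
#1 VA=0x280000704 (r,kernel):
  L0 @0x3A[10] → 0x45087  P=1,RW=1,US=1,PS=1
  → PA=0x45704 (huge @L0)  (1 entries read)
#2 VA=0x7C0200518 (r,kernel):
  L0 @0x3A[31] → 0x47007  P=1,RW=1,US=1,PS=0
  L1 @0x47[1] → 0x4A087  P=1,RW=1,US=1,PS=1
  → PA=0x4A518 (huge @L1)  (2 entries read)

Access #0 fault: NONE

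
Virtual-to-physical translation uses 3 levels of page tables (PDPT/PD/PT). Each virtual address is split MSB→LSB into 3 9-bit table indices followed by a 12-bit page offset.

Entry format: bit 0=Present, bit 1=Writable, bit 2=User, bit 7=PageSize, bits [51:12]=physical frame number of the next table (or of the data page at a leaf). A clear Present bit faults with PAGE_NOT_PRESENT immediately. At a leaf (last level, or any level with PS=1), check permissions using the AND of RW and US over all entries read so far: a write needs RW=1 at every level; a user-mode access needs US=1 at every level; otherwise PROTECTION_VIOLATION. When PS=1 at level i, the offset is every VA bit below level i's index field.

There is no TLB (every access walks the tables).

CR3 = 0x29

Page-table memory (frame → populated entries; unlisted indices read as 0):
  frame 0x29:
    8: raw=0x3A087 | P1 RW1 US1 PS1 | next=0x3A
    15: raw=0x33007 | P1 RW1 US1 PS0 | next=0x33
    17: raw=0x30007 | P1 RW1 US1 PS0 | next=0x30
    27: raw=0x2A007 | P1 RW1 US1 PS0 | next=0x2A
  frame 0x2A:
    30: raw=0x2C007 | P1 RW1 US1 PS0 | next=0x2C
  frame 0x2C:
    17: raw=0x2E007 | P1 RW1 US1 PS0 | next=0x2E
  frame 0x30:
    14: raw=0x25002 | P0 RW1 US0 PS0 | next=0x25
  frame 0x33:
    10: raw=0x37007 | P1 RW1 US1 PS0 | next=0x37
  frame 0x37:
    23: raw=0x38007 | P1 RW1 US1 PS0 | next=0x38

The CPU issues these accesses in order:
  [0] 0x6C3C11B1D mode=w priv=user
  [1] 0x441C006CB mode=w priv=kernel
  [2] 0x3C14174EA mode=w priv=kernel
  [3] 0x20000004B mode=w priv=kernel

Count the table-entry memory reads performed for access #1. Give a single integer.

Per-access translation:
#0 VA=0x6C3C11B1D (w,user):
  [0] read 0x29 idx=27: raw=0x2A007 flags P=1 W=1 U=1 S=0
  [1] read 0x2A idx=30: raw=0x2C007 flags P=1 W=1 U=1 S=0
  [2] read 0x2C idx=17: raw=0x2E007 flags P=1 W=1 U=1 S=0
  → PA=0x2EB1D  (3 entries read)
#1 VA=0x441C006CB (w,kernel):
  [0] read 0x29 idx=17: raw=0x30007 flags P=1 W=1 U=1 S=0
  [1] read 0x30 idx=14: raw=0x25002 flags P=0 W=1 U=0 S=0
  → PAGE_NOT_PRESENT  (2 entries read)
#2 VA=0x3C14174EA (w,kernel):
  [0] read 0x29 idx=15: raw=0x33007 flags P=1 W=1 U=1 S=0
  [1] read 0x33 idx=10: raw=0x37007 flags P=1 W=1 U=1 S=0
  [2] read 0x37 idx=23: raw=0x38007 flags P=1 W=1 U=1 S=0
  → PA=0x384EA  (3 entries read)
#3 VA=0x20000004B (w,kernel):
  [0] read 0x29 idx=8: raw=0x3A087 flags P=1 W=1 U=1 S=1
  → PA=0x3A04B (huge @L0)  (1 entries read)

Entries read for #1: 2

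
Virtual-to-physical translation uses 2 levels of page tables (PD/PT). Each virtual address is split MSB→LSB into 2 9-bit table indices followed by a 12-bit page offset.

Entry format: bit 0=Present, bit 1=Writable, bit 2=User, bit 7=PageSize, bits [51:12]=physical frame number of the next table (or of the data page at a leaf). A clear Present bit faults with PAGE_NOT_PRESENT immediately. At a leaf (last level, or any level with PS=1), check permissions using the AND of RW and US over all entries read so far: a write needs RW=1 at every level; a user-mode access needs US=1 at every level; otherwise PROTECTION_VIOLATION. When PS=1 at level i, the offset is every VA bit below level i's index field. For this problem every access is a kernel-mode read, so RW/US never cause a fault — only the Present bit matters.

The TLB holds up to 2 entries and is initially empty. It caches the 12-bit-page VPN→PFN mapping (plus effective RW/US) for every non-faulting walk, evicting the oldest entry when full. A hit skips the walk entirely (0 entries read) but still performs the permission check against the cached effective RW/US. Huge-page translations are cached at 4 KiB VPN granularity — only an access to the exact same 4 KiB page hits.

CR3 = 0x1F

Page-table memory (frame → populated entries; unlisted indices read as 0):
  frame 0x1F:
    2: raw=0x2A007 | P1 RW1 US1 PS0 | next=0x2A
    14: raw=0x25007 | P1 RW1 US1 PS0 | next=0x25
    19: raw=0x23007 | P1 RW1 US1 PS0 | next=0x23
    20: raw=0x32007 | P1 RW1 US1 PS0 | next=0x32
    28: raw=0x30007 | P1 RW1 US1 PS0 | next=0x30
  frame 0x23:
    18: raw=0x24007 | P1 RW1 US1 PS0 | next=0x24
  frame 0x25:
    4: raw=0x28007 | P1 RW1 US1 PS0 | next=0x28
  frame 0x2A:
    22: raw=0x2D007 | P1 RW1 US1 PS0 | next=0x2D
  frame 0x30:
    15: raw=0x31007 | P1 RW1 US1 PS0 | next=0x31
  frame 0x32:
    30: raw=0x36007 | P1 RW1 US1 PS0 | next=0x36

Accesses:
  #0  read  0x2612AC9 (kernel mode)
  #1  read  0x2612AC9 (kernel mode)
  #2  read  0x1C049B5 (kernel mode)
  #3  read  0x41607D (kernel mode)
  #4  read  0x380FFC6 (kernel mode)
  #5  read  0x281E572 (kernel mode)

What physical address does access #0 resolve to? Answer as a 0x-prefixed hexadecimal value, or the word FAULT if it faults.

Per-access translation:
#0 VA=0x2612AC9 (r,kernel):
  L0: frame=0x1F idx=19 entry=0x23007 [P=1 RW=1 US=1 PS=0]
  L1: frame=0x23 idx=18 entry=0x24007 [P=1 RW=1 US=1 PS=0]
  ⇒ phys 0x24AC9  [2 reads]
#1 VA=0x2612AC9 (r,kernel):
  TLB hit vpn=0x2612 → PA=0x24AC9
#2 VA=0x1C049B5 (r,kernel):
  L0: frame=0x1F idx=14 entry=0x25007 [P=1 RW=1 US=1 PS=0]
  L1: frame=0x25 idx=4 entry=0x28007 [P=1 RW=1 US=1 PS=0]
  ⇒ phys 0x289B5  [2 reads]
#3 VA=0x41607D (r,kernel):
  L0: frame=0x1F idx=2 entry=0x2A007 [P=1 RW=1 US=1 PS=0]
  L1: frame=0x2A idx=22 entry=0x2D007 [P=1 RW=1 US=1 PS=0]
  ⇒ phys 0x2D07D  [2 reads]
#4 VA=0x380FFC6 (r,kernel):
  L0: frame=0x1F idx=28 entry=0x30007 [P=1 RW=1 US=1 PS=0]
  L1: frame=0x30 idx=15 entry=0x31007 [P=1 RW=1 US=1 PS=0]
  ⇒ phys 0x31FC6  [2 reads]
#5 VA=0x281E572 (r,kernel):
  L0: frame=0x1F idx=20 entry=0x32007 [P=1 RW=1 US=1 PS=0]
  L1: frame=0x32 idx=30 entry=0x36007 [P=1 RW=1 US=1 PS=0]
  ⇒ phys 0x36572  [2 reads]

Access #0 PA: 0x24AC9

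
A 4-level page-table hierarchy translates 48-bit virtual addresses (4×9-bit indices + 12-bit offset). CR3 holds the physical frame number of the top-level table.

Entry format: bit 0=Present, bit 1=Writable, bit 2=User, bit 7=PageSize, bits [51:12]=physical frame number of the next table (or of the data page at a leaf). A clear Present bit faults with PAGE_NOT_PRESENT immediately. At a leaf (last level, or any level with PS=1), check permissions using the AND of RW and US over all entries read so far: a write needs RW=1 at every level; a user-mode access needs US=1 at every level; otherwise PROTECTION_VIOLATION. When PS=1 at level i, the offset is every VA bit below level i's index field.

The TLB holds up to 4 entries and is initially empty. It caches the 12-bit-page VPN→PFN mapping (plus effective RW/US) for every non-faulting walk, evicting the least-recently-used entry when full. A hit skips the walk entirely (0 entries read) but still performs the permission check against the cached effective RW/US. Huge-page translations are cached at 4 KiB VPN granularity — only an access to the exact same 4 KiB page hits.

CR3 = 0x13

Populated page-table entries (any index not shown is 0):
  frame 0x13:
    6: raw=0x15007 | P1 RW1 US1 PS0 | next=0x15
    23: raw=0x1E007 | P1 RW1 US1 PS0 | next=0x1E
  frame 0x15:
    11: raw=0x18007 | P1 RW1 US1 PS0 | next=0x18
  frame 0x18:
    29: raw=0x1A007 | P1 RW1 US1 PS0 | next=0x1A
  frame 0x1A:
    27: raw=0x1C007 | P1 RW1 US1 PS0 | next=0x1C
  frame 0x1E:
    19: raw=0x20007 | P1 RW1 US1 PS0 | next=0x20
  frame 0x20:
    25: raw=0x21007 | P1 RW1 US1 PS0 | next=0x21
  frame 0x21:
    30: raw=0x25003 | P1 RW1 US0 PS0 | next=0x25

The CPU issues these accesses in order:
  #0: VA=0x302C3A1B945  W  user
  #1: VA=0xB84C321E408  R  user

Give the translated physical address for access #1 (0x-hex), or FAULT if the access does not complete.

Per-access translation:
#0 VA=0x302C3A1B945 (w,user):
  lvl0: tbl 0x13, slot 6 ⇒ 0x15007 (P1/RW1/US1/PS0)
  lvl1: tbl 0x15, slot 11 ⇒ 0x18007 (P1/RW1/US1/PS0)
  lvl2: tbl 0x18, slot 29 ⇒ 0x1A007 (P1/RW1/US1/PS0)
  lvl3: tbl 0x1A, slot 27 ⇒ 0x1C007 (P1/RW1/US1/PS0)
  ✓ 0x1C945  — 4 lookups
#1 VA=0xB84C321E408 (r,user):
  lvl0: tbl 0x13, slot 23 ⇒ 0x1E007 (P1/RW1/US1/PS0)
  lvl1: tbl 0x1E, slot 19 ⇒ 0x20007 (P1/RW1/US1/PS0)
  lvl2: tbl 0x20, slot 25 ⇒ 0x21007 (P1/RW1/US1/PS0)
  lvl3: tbl 0x21, slot 30 ⇒ 0x25003 (P1/RW1/US0/PS0)
  ⇒ fault: PROTECTION_VIOLATION  — 4 lookups

Access #1 PA: FAULT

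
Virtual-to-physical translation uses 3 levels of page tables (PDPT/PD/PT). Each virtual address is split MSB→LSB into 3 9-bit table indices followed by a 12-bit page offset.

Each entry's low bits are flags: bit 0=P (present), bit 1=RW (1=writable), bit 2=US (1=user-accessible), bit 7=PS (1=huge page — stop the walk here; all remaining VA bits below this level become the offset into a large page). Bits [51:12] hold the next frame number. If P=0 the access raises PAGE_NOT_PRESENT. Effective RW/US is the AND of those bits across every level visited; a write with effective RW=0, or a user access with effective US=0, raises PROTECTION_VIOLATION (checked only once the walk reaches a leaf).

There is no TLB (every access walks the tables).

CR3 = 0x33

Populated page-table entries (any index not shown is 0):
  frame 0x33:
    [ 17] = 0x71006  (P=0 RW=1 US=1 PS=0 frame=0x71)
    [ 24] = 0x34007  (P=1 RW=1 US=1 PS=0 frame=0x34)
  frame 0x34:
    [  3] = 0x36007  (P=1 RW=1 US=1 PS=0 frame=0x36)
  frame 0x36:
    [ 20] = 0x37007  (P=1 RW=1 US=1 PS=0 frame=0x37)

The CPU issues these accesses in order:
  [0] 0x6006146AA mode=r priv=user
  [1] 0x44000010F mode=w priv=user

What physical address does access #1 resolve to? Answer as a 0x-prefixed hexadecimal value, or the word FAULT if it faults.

Per-access translation:
#0 VA=0x6006146AA (r,user):
  lvl0: tbl 0x33, slot 24 ⇒ 0x34007 (P1/RW1/US1/PS0)
  lvl1: tbl 0x34, slot 3 ⇒ 0x36007 (P1/RW1/US1/PS0)
  lvl2: tbl 0x36, slot 20 ⇒ 0x37007 (P1/RW1/US1/PS0)
  ⇒ phys 0x376AA  [3 reads]
#1 VA=0x44000010F (w,user):
  lvl0: tbl 0x33, slot 17 ⇒ 0x71006 (P0/RW1/US1/PS0)
  ⇒ fault: PAGE_NOT_PRESENT  — 1 lookups

Access #1 PA: FAULT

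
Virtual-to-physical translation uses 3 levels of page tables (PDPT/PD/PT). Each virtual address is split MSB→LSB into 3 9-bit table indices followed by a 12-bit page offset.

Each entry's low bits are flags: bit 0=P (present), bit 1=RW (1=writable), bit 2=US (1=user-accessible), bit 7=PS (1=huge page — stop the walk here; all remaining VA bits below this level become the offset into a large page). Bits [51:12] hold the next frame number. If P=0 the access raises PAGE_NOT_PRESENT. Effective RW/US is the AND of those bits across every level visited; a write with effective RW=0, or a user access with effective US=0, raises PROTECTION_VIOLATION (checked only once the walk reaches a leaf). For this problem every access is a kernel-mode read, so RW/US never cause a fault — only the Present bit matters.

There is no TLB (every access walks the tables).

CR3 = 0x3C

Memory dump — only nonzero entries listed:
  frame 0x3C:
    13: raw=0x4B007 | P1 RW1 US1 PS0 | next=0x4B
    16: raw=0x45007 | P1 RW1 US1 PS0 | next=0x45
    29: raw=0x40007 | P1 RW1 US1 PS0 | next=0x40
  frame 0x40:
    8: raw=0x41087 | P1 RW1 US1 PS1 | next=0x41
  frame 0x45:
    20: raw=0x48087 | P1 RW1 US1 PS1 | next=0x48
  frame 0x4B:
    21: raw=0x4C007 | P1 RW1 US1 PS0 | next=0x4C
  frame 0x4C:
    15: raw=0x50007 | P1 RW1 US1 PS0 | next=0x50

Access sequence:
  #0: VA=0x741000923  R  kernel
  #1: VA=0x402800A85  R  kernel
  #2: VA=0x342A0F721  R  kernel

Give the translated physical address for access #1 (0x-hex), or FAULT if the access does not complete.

Trace:
#0 VA=0x741000923 (r,kernel):
  lvl0: tbl 0x3C, slot 29 ⇒ 0x40007 (P1/RW1/US1/PS0)
  lvl1: tbl 0x40, slot 8 ⇒ 0x41087 (P1/RW1/US1/PS1)
  ⇒ phys 0x41923 (huge @L1)  [2 reads]
#1 VA=0x402800A85 (r,kernel):
  lvl0: tbl 0x3C, slot 16 ⇒ 0x45007 (P1/RW1/US1/PS0)
  lvl1: tbl 0x45, slot 20 ⇒ 0x48087 (P1/RW1/US1/PS1)
  ⇒ phys 0x48A85 (huge @L1)  [2 reads]
#2 VA=0x342A0F721 (r,kernel):
  lvl0: tbl 0x3C, slot 13 ⇒ 0x4B007 (P1/RW1/US1/PS0)
  lvl1: tbl 0x4B, slot 21 ⇒ 0x4C007 (P1/RW1/US1/PS0)
  lvl2: tbl 0x4C, slot 15 ⇒ 0x50007 (P1/RW1/US1/PS0)
  ⇒ phys 0x50721  [3 reads]

Access #1 PA: 0x48A85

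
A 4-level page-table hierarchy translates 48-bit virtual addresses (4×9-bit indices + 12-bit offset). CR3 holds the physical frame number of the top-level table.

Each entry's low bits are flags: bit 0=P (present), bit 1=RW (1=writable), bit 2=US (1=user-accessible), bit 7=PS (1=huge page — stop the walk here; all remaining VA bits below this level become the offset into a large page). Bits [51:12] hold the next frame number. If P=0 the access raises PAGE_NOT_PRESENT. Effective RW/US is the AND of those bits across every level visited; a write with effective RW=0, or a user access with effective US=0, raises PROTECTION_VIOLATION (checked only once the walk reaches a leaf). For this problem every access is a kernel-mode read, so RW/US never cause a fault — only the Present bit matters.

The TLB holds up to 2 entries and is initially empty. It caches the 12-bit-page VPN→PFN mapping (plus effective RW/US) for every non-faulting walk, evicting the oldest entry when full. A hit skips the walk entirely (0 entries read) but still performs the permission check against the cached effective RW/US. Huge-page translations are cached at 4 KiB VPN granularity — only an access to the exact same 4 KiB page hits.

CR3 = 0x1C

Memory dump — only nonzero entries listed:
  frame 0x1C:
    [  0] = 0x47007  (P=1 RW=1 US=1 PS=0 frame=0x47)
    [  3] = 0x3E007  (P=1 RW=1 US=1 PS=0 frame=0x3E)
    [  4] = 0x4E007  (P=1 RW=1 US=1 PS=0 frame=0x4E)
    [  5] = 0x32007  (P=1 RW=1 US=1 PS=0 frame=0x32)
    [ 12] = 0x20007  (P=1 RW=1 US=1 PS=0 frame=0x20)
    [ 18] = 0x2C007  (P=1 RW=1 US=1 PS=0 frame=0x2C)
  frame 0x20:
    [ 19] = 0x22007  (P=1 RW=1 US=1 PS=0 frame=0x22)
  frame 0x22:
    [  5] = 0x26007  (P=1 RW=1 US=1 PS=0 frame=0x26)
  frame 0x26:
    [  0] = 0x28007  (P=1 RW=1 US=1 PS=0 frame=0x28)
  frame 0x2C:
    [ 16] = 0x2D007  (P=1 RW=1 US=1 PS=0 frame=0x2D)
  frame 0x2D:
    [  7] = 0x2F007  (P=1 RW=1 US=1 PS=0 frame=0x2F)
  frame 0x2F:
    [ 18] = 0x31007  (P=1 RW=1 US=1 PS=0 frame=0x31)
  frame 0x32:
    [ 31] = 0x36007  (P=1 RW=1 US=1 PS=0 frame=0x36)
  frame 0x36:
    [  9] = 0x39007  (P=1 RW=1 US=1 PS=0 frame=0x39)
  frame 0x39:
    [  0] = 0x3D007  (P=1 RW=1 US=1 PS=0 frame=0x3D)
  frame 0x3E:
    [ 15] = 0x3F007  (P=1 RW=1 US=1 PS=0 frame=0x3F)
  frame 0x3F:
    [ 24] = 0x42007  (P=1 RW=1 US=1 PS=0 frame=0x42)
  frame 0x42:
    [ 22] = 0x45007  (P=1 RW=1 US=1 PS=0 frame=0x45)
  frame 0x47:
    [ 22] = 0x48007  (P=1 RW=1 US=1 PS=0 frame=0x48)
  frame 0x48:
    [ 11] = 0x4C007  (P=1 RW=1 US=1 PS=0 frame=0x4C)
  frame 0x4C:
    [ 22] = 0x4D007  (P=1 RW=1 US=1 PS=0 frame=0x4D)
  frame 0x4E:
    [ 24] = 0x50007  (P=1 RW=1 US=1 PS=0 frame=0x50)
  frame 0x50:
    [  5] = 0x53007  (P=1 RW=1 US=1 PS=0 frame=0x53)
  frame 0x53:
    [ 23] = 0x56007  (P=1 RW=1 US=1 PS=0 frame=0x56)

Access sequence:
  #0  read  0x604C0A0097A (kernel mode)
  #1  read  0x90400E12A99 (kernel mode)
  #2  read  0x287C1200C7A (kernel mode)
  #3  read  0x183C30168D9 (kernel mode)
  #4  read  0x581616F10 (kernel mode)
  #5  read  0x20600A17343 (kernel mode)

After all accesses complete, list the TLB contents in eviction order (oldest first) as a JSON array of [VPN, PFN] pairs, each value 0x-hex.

Trace:
#0 VA=0x604C0A0097A (r,kernel):
  [0] read 0x1C idx=12: raw=0x20007 flags P=1 W=1 U=1 S=0
  [1] read 0x20 idx=19: raw=0x22007 flags P=1 W=1 U=1 S=0
  [2] read 0x22 idx=5: raw=0x26007 flags P=1 W=1 U=1 S=0
  [3] read 0x26 idx=0: raw=0x28007 flags P=1 W=1 U=1 S=0
  → PA=0x2897A  (4 entries read)
#1 VA=0x90400E12A99 (r,kernel):
  [0] read 0x1C idx=18: raw=0x2C007 flags P=1 W=1 U=1 S=0
  [1] read 0x2C idx=16: raw=0x2D007 flags P=1 W=1 U=1 S=0
  [2] read 0x2D idx=7: raw=0x2F007 flags P=1 W=1 U=1 S=0
  [3] read 0x2F idx=18: raw=0x31007 flags P=1 W=1 U=1 S=0
  → PA=0x31A99  (4 entries read)
#2 VA=0x287C1200C7A (r,kernel):
  [0] read 0x1C idx=5: raw=0x32007 flags P=1 W=1 U=1 S=0
  [1] read 0x32 idx=31: raw=0x36007 flags P=1 W=1 U=1 S=0
  [2] read 0x36 idx=9: raw=0x39007 flags P=1 W=1 U=1 S=0
  [3] read 0x39 idx=0: raw=0x3D007 flags P=1 W=1 U=1 S=0
  → PA=0x3DC7A  (4 entries read)
#3 VA=0x183C30168D9 (r,kernel):
  [0] read 0x1C idx=3: raw=0x3E007 flags P=1 W=1 U=1 S=0
  [1] read 0x3E idx=15: raw=0x3F007 flags P=1 W=1 U=1 S=0
  [2] read 0x3F idx=24: raw=0x42007 flags P=1 W=1 U=1 S=0
  [3] read 0x42 idx=22: raw=0x45007 flags P=1 W=1 U=1 S=0
  → PA=0x458D9  (4 entries read)
#4 VA=0x581616F10 (r,kernel):
  [0] read 0x1C idx=0: raw=0x47007 flags P=1 W=1 U=1 S=0
  [1] read 0x47 idx=22: raw=0x48007 flags P=1 W=1 U=1 S=0
  [2] read 0x48 idx=11: raw=0x4C007 flags P=1 W=1 U=1 S=0
  [3] read 0x4C idx=22: raw=0x4D007 flags P=1 W=1 U=1 S=0
  → PA=0x4DF10  (4 entries read)
#5 VA=0x20600A17343 (r,kernel):
  [0] read 0x1C idx=4: raw=0x4E007 flags P=1 W=1 U=1 S=0
  [1] read 0x4E idx=24: raw=0x50007 flags P=1 W=1 U=1 S=0
  [2] read 0x50 idx=5: raw=0x53007 flags P=1 W=1 U=1 S=0
  [3] read 0x53 idx=23: raw=0x56007 flags P=1 W=1 U=1 S=0
  → PA=0x56343  (4 entries read)

TLB: [["0x581616", "0x4D"], ["0x20600A17", "0x56"]]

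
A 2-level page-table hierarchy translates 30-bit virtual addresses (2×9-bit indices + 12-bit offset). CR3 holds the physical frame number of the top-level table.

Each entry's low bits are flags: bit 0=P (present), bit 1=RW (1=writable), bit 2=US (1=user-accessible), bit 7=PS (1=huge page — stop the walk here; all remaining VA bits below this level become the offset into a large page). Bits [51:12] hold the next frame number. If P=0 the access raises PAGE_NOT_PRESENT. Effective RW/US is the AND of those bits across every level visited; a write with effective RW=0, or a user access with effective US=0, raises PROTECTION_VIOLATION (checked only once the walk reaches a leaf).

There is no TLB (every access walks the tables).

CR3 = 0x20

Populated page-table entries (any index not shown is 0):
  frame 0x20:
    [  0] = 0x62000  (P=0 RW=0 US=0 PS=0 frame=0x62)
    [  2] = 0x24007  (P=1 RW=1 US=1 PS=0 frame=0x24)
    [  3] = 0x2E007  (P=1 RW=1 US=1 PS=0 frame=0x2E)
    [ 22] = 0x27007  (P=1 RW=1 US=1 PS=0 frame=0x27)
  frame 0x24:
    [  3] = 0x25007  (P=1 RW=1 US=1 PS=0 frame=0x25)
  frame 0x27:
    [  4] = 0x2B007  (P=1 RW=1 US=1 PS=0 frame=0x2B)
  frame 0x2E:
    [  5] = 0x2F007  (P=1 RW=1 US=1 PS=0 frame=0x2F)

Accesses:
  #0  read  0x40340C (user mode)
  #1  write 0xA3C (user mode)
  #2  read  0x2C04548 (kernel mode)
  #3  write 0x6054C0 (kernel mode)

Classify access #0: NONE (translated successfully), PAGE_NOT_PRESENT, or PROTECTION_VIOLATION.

Walk each access:
#0 VA=0x40340C (r,user):
  L0 @0x20[2] → 0x24007  P=1,RW=1,US=1,PS=0
  L1 @0x24[3] → 0x25007  P=1,RW=1,US=1,PS=0
  ⇒ phys 0x2540C  [2 reads]
#1 VA=0xA3C (w,user):
  L0 @0x20[0] → 0x62000  P=0,RW=0,US=0,PS=0
  ⇒ fault: PAGE_NOT_PRESENT  — 1 lookups
#2 VA=0x2C04548 (r,kernel):
  L0 @0x20[22] → 0x27007  P=1,RW=1,US=1,PS=0
  L1 @0x27[4] → 0x2B007  P=1,RW=1,US=1,PS=0
  ⇒ phys 0x2B548  [2 reads]
#3 VA=0x6054C0 (w,kernel):
  L0 @0x20[3] → 0x2E007  P=1,RW=1,US=1,PS=0
  L1 @0x2E[5] → 0x2F007  P=1,RW=1,US=1,PS=0
  ⇒ phys 0x2F4C0  [2 reads]

Access #0 fault: NONE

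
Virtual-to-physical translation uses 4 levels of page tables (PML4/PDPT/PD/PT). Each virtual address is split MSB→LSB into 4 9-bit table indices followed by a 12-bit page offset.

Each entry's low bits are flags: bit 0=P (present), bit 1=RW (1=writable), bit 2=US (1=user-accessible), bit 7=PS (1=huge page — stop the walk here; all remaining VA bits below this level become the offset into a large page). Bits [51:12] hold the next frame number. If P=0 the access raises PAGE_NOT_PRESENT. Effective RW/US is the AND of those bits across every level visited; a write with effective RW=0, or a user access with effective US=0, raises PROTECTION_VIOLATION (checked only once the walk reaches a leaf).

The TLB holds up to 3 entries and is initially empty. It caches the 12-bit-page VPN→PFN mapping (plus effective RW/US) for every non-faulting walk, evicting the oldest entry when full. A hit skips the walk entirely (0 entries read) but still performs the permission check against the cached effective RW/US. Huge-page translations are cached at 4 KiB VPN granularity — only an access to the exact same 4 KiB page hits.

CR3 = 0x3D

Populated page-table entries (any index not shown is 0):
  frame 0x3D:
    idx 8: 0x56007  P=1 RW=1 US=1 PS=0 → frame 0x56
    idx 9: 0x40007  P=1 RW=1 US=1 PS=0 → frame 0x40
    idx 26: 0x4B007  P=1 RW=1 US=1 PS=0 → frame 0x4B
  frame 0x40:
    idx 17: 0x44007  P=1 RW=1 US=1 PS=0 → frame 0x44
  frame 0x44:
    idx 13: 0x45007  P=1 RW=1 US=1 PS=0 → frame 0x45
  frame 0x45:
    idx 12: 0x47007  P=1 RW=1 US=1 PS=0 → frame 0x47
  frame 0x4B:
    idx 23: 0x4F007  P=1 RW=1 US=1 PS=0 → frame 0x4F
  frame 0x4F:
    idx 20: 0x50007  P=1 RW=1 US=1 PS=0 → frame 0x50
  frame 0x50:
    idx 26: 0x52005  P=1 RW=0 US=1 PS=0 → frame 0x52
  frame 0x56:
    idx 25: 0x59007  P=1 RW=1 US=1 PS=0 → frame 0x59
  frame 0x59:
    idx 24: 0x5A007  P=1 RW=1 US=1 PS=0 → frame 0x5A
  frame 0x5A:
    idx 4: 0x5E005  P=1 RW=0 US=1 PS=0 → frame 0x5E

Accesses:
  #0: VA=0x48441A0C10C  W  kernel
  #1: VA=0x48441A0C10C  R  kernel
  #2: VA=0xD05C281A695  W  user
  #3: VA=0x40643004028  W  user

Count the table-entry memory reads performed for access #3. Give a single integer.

Trace:
#0 VA=0x48441A0C10C (w,kernel):
  [0] read 0x3D idx=9: raw=0x40007 flags P=1 W=1 U=1 S=0
  [1] read 0x40 idx=17: raw=0x44007 flags P=1 W=1 U=1 S=0
  [2] read 0x44 idx=13: raw=0x45007 flags P=1 W=1 U=1 S=0
  [3] read 0x45 idx=12: raw=0x47007 flags P=1 W=1 U=1 S=0
  ✓ 0x4710C  — 4 lookups
#1 VA=0x48441A0C10C (r,kernel):
  TLB hit vpn=0x48441A0C → PA=0x4710C
#2 VA=0xD05C281A695 (w,user):
  [0] read 0x3D idx=26: raw=0x4B007 flags P=1 W=1 U=1 S=0
  [1] read 0x4B idx=23: raw=0x4F007 flags P=1 W=1 U=1 S=0
  [2] read 0x4F idx=20: raw=0x50007 flags P=1 W=1 U=1 S=0
  [3] read 0x50 idx=26: raw=0x52005 flags P=1 W=0 U=1 S=0
  ⇒ fault: PROTECTION_VIOLATION  — 4 lookups
#3 VA=0x40643004028 (w,user):
  [0] read 0x3D idx=8: raw=0x56007 flags P=1 W=1 U=1 S=0
  [1] read 0x56 idx=25: raw=0x59007 flags P=1 W=1 U=1 S=0
  [2] read 0x59 idx=24: raw=0x5A007 flags P=1 W=1 U=1 S=0
  [3] read 0x5A idx=4: raw=0x5E005 flags P=1 W=0 U=1 S=0
  ⇒ fault: PROTECTION_VIOLATION  — 4 lookups

Entries read for #3: 4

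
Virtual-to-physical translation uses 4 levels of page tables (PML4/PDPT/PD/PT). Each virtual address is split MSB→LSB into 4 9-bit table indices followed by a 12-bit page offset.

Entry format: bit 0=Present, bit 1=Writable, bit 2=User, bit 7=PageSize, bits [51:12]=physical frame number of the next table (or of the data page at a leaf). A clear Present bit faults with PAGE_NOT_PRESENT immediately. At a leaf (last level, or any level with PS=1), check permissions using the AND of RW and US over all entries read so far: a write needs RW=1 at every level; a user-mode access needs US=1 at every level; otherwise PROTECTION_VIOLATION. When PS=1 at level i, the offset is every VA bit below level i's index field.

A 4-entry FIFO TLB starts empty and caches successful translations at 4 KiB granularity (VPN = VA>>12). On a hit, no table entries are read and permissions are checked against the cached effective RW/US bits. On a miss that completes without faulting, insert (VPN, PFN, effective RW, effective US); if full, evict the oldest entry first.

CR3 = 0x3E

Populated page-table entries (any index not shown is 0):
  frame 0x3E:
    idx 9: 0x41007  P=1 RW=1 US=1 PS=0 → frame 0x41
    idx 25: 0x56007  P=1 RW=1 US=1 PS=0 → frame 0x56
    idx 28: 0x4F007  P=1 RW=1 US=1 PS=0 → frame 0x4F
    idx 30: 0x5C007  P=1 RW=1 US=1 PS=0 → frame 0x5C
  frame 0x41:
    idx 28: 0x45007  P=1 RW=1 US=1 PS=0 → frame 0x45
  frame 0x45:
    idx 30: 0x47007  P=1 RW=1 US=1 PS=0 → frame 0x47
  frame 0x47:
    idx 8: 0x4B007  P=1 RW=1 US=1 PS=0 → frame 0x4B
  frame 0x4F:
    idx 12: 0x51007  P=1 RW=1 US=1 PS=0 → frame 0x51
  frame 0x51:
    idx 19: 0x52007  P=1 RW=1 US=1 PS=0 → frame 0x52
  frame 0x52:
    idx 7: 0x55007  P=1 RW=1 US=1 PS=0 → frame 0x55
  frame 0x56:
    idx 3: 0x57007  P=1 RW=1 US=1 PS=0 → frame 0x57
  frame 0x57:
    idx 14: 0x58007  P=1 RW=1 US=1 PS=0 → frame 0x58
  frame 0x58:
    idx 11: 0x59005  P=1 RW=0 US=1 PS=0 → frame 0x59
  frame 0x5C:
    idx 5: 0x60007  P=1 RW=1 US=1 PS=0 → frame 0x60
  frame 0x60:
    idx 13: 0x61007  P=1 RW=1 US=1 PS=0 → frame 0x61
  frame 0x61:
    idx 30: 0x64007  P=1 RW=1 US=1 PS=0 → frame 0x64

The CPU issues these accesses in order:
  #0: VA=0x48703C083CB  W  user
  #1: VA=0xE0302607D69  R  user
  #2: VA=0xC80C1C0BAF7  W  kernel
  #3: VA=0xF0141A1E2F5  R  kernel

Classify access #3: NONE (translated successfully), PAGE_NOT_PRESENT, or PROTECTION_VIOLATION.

Trace:
#0 VA=0x48703C083CB (w,user):
  L0: frame=0x3E idx=9 entry=0x41007 [P=1 RW=1 US=1 PS=0]
  L1: frame=0x41 idx=28 entry=0x45007 [P=1 RW=1 US=1 PS=0]
  L2: frame=0x45 idx=30 entry=0x47007 [P=1 RW=1 US=1 PS=0]
  L3: frame=0x47 idx=8 entry=0x4B007 [P=1 RW=1 US=1 PS=0]
  ⇒ phys 0x4B3CB  [4 reads]
#1 VA=0xE0302607D69 (r,user):
  L0: frame=0x3E idx=28 entry=0x4F007 [P=1 RW=1 US=1 PS=0]
  L1: frame=0x4F idx=12 entry=0x51007 [P=1 RW=1 US=1 PS=0]
  L2: frame=0x51 idx=19 entry=0x52007 [P=1 RW=1 US=1 PS=0]
  L3: frame=0x52 idx=7 entry=0x55007 [P=1 RW=1 US=1 PS=0]
  ⇒ phys 0x55D69  [4 reads]
#2 VA=0xC80C1C0BAF7 (w,kernel):
  L0: frame=0x3E idx=25 entry=0x56007 [P=1 RW=1 US=1 PS=0]
  L1: frame=0x56 idx=3 entry=0x57007 [P=1 RW=1 US=1 PS=0]
  L2: frame=0x57 idx=14 entry=0x58007 [P=1 RW=1 US=1 PS=0]
  L3: frame=0x58 idx=11 entry=0x59005 [P=1 RW=0 US=1 PS=0]
  ✗ PROTECTION_VIOLATION  [4 reads]
#3 VA=0xF0141A1E2F5 (r,kernel):
  L0: frame=0x3E idx=30 entry=0x5C007 [P=1 RW=1 US=1 PS=0]
  L1: frame=0x5C idx=5 entry=0x60007 [P=1 RW=1 US=1 PS=0]
  L2: frame=0x60 idx=13 entry=0x61007 [P=1 RW=1 US=1 PS=0]
  L3: frame=0x61 idx=30 entry=0x64007 [P=1 RW=1 US=1 PS=0]
  ⇒ phys 0x642F5  [4 reads]

Access #3 fault: NONE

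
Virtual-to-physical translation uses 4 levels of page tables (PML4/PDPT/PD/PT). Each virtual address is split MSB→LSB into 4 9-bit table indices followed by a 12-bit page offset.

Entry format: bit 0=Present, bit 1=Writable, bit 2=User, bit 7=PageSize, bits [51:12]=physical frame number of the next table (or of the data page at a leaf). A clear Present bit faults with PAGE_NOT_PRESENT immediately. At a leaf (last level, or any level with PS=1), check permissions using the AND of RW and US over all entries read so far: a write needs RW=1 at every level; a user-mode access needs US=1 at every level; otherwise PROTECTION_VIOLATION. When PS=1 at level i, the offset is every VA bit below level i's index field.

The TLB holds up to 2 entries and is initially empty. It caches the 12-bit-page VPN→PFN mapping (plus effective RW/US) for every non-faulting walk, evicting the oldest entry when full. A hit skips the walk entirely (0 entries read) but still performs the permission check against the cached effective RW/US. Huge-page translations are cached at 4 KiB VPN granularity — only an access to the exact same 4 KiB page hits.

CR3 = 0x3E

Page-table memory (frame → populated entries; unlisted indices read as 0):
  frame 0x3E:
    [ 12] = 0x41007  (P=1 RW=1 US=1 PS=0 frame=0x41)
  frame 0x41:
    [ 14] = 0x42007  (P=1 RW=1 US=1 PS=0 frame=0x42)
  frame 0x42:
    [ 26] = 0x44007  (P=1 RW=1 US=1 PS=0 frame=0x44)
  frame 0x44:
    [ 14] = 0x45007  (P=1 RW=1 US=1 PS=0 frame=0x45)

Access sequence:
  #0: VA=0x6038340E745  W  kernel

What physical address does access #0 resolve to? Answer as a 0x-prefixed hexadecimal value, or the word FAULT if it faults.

Per-access translation:
#0 VA=0x6038340E745 (w,kernel):
  lvl0: tbl 0x3E, slot 12 ⇒ 0x41007 (P1/RW1/US1/PS0)
  lvl1: tbl 0x41, slot 14 ⇒ 0x42007 (P1/RW1/US1/PS0)
  lvl2: tbl 0x42, slot 26 ⇒ 0x44007 (P1/RW1/US1/PS0)
  lvl3: tbl 0x44, slot 14 ⇒ 0x45007 (P1/RW1/US1/PS0)
  ⇒ phys 0x45745  [4 reads]

Access #0 PA: 0x45745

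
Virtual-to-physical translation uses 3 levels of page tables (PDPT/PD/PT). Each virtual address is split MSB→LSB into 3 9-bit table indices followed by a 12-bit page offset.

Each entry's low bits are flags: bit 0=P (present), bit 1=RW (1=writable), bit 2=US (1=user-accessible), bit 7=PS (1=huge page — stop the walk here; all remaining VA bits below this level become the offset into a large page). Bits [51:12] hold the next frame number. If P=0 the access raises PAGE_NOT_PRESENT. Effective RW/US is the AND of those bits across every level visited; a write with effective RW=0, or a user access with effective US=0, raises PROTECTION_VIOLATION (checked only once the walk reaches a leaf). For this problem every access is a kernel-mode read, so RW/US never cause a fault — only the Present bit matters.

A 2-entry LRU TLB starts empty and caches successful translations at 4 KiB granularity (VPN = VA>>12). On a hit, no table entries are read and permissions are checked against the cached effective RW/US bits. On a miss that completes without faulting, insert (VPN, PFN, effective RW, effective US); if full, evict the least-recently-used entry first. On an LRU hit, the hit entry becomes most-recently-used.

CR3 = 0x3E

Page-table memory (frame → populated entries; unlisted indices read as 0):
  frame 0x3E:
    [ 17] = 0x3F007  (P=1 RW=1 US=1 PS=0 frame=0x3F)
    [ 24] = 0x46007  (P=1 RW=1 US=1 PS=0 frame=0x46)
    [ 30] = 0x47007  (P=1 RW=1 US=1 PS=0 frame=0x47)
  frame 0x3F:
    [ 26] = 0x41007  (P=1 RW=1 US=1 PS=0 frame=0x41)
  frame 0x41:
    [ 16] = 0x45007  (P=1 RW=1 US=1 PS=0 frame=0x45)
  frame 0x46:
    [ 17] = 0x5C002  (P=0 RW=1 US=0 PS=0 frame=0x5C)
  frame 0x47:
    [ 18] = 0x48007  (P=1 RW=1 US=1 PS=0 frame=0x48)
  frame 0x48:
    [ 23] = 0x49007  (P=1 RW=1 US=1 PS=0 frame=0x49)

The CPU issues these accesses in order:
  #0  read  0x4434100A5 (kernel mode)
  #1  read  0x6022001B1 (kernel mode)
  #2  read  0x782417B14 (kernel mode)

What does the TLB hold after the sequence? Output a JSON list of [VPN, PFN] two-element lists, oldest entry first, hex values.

Walk each access:
#0 VA=0x4434100A5 (r,kernel):
  [0] read 0x3E idx=17: raw=0x3F007 flags P=1 W=1 U=1 S=0
  [1] read 0x3F idx=26: raw=0x41007 flags P=1 W=1 U=1 S=0
  [2] read 0x41 idx=16: raw=0x45007 flags P=1 W=1 U=1 S=0
  → PA=0x450A5  (3 entries read)
#1 VA=0x6022001B1 (r,kernel):
  [0] read 0x3E idx=24: raw=0x46007 flags P=1 W=1 U=1 S=0
  [1] read 0x46 idx=17: raw=0x5C002 flags P=0 W=1 U=0 S=0
  ✗ PAGE_NOT_PRESENT  [2 reads]
#2 VA=0x782417B14 (r,kernel):
  [0] read 0x3E idx=30: raw=0x47007 flags P=1 W=1 U=1 S=0
  [1] read 0x47 idx=18: raw=0x48007 flags P=1 W=1 U=1 S=0
  [2] read 0x48 idx=23: raw=0x49007 flags P=1 W=1 U=1 S=0
  → PA=0x49B14  (3 entries read)

TLB: [["0x443410", "0x45"], ["0x782417", "0x49"]]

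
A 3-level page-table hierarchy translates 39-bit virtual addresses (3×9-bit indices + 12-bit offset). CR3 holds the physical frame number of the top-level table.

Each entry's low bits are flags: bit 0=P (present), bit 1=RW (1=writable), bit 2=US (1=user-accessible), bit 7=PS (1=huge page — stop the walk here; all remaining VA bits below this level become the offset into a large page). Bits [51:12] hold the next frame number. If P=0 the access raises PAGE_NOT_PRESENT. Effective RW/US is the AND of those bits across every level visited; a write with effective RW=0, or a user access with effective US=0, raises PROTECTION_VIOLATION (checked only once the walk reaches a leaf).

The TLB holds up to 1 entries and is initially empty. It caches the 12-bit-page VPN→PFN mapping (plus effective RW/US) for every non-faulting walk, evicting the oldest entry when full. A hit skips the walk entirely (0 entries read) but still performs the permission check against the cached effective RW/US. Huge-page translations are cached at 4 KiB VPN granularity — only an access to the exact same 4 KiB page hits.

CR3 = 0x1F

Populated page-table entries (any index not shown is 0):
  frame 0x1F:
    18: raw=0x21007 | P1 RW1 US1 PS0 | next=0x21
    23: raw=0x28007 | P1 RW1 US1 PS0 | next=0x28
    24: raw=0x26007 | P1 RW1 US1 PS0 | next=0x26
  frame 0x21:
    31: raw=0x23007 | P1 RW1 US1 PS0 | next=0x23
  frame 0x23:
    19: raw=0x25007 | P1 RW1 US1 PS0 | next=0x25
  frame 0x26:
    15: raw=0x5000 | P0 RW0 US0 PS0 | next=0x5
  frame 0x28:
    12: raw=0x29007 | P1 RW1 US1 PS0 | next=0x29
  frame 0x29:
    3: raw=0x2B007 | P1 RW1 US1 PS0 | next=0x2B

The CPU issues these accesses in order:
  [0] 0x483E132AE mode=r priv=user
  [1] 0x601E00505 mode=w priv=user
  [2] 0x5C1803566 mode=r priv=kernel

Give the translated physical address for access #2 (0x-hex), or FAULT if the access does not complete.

Trace:
#0 VA=0x483E132AE (r,user):
  L0: frame=0x1F idx=18 entry=0x21007 [P=1 RW=1 US=1 PS=0]
  L1: frame=0x21 idx=31 entry=0x23007 [P=1 RW=1 US=1 PS=0]
  L2: frame=0x23 idx=19 entry=0x25007 [P=1 RW=1 US=1 PS=0]
  → PA=0x252AE  (3 entries read)
#1 VA=0x601E00505 (w,user):
  L0: frame=0x1F idx=24 entry=0x26007 [P=1 RW=1 US=1 PS=0]
  L1: frame=0x26 idx=15 entry=0x5000 [P=0 RW=0 US=0 PS=0]
  → PAGE_NOT_PRESENT  (2 entries read)
#2 VA=0x5C1803566 (r,kernel):
  L0: frame=0x1F idx=23 entry=0x28007 [P=1 RW=1 US=1 PS=0]
  L1: frame=0x28 idx=12 entry=0x29007 [P=1 RW=1 US=1 PS=0]
  L2: frame=0x29 idx=3 entry=0x2B007 [P=1 RW=1 US=1 PS=0]
  → PA=0x2B566  (3 entries read)

Access #2 PA: 0x2B566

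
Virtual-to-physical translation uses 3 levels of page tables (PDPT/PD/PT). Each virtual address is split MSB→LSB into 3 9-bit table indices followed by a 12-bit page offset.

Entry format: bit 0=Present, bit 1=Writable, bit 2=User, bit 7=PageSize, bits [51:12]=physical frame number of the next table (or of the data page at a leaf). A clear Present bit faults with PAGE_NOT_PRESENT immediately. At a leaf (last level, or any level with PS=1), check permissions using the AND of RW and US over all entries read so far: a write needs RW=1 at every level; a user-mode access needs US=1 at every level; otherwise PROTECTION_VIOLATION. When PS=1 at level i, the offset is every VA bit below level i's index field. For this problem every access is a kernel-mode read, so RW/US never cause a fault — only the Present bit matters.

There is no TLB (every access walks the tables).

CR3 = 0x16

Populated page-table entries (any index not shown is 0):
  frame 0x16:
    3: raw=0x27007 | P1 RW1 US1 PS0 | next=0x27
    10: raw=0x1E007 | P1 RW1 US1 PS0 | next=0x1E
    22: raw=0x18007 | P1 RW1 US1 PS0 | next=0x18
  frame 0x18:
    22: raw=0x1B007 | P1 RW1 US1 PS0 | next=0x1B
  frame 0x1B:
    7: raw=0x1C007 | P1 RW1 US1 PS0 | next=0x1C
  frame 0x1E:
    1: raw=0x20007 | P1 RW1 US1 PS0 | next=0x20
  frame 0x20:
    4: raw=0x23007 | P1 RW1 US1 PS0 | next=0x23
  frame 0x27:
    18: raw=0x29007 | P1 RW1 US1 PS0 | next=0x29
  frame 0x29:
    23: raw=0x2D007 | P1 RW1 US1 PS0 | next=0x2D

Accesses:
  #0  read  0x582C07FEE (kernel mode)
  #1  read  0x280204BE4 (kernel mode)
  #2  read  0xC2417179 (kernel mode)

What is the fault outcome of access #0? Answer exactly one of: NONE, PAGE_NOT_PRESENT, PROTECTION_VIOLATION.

Trace:
#0 VA=0x582C07FEE (r,kernel):
  L0: frame=0x16 idx=22 entry=0x18007 [P=1 RW=1 US=1 PS=0]
  L1: frame=0x18 idx=22 entry=0x1B007 [P=1 RW=1 US=1 PS=0]
  L2: frame=0x1B idx=7 entry=0x1C007 [P=1 RW=1 US=1 PS=0]
  → PA=0x1CFEE  (3 entries read)
#1 VA=0x280204BE4 (r,kernel):
  L0: frame=0x16 idx=10 entry=0x1E007 [P=1 RW=1 US=1 PS=0]
  L1: frame=0x1E idx=1 entry=0x20007 [P=1 RW=1 US=1 PS=0]
  L2: frame=0x20 idx=4 entry=0x23007 [P=1 RW=1 US=1 PS=0]
  → PA=0x23BE4  (3 entries read)
#2 VA=0xC2417179 (r,kernel):
  L0: frame=0x16 idx=3 entry=0x27007 [P=1 RW=1 US=1 PS=0]
  L1: frame=0x27 idx=18 entry=0x29007 [P=1 RW=1 US=1 PS=0]
  L2: frame=0x29 idx=23 entry=0x2D007 [P=1 RW=1 US=1 PS=0]
  → PA=0x2D179  (3 entries read)

Access #0 fault: NONE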